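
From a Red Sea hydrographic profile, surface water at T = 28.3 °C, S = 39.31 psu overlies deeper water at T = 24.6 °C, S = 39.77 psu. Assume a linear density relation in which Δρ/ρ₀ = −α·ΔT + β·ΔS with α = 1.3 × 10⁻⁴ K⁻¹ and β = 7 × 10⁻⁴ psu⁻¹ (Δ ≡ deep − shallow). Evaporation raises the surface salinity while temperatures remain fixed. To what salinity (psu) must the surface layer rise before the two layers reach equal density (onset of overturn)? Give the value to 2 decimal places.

40.46 psu

Neutral buoyancy requires −α(T_deep − T_surf) + β(S_deep − S_surf′) = 0.
S_surf′ = S_deep − (α/β)·ΔT = 39.77 − (1.3 × 10⁻⁴/7 × 10⁻⁴)·(-3.7) = 40.4571 psu.
Increase required: 40.4571 − 39.31 = 1.1471 psu.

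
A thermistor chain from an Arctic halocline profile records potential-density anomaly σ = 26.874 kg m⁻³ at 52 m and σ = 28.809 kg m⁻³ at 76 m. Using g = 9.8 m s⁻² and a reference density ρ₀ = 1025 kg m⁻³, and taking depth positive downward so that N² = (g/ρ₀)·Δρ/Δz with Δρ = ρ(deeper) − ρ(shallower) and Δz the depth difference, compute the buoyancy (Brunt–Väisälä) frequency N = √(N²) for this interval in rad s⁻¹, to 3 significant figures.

0.0278 rad s⁻¹

Δρ = 1028.809 − 1026.874 = 1.935 kg m⁻³ over Δz = 76 − 52 = 24 m.
N² = (9.8/1025) × (1.935/24) = 7.7085 × 10⁻⁴ s⁻².
N = √(7.7085 × 10⁻⁴) = 0.027764 rad s⁻¹ ≈ 0.0278 rad s⁻¹.
Since Δρ > 0 the layer is stably stratified.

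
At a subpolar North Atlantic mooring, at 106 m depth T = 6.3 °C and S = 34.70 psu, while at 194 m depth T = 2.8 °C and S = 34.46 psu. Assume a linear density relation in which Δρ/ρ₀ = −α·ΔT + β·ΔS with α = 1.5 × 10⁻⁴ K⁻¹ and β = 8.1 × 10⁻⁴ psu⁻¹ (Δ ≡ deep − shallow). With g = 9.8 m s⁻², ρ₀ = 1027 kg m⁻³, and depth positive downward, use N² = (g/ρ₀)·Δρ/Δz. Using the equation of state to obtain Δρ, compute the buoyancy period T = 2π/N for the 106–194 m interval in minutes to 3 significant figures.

ΔT = -3.5 K, ΔS = -0.24 psu (deep − shallow).
Δρ/ρ₀ = −αΔT + βΔS = 5.25 × 10⁻⁴ − 1.944 × 10⁻⁴ = 3.306 × 10⁻⁴, so Δρ ≈ 0.3395 kg m⁻³.
N² = (g/ρ₀)·Δρ/Δz = g·(Δρ/ρ₀)/Δz = 9.8 × 3.306 × 10⁻⁴ / 88 = 3.6817 × 10⁻⁵ s⁻².
N = √(3.6817 × 10⁻⁵) = 6.0677 × 10⁻³ rad s⁻¹ → T = 2π/N = 1.0355 × 10³ s = 17.258 min ≈ 17.3 min.

17.3 min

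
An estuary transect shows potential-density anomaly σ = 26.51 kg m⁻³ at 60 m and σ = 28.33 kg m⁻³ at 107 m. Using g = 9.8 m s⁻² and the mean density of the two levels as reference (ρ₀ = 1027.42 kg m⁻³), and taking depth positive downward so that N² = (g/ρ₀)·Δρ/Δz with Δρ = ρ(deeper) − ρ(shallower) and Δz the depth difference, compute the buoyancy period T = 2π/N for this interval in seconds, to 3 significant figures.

327 s

Δρ = 1028.33 − 1026.51 = 1.82 kg m⁻³ over Δz = 107 − 60 = 47 m.
N² = (9.8/1027.42) × (1.82/47) = 3.6936 × 10⁻⁴ s⁻².
N = √(3.6936 × 10⁻⁴) = 0.019219 rad s⁻¹, so T = 2π/N = 326.93 s ≈ 327 s.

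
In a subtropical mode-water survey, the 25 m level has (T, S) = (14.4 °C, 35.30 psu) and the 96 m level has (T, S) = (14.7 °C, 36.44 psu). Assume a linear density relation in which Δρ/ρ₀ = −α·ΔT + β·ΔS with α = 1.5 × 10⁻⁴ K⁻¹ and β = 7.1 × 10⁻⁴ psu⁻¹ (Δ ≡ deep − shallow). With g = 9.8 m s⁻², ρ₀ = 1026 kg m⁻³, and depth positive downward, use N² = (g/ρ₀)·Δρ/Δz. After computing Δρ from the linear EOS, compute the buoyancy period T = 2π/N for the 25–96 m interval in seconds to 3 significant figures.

ΔT = +0.3 K, ΔS = +1.14 psu (deep − shallow).
Δρ/ρ₀ = −αΔT + βΔS = -4.50 × 10⁻⁵ + 8.094 × 10⁻⁴ = 7.644 × 10⁻⁴, so Δρ ≈ 0.7843 kg m⁻³.
N² = (g/ρ₀)·Δρ/Δz = g·(Δρ/ρ₀)/Δz = 9.8 × 7.644 × 10⁻⁴ / 71 = 1.0551 × 10⁻⁴ s⁻².
N = √(1.0551 × 10⁻⁴) = 0.010272 rad s⁻¹ → T = 2π/N = 611.68 s ≈ 612 s.

612 s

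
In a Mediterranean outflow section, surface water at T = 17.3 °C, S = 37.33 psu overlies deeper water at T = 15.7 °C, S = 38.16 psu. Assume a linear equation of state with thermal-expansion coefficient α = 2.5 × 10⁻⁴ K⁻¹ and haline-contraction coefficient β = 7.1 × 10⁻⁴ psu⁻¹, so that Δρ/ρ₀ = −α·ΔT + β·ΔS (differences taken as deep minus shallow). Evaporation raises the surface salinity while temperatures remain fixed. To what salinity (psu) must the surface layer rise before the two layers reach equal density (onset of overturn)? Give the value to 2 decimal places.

38.72 psu

Neutral buoyancy requires −α(T_deep − T_surf) + β(S_deep − S_surf′) = 0.
S_surf′ = S_deep − (α/β)·ΔT = 38.16 − (2.5 × 10⁻⁴/7.1 × 10⁻⁴)·(-1.6) = 38.7234 psu.
Increase required: 38.7234 − 37.33 = 1.3934 psu.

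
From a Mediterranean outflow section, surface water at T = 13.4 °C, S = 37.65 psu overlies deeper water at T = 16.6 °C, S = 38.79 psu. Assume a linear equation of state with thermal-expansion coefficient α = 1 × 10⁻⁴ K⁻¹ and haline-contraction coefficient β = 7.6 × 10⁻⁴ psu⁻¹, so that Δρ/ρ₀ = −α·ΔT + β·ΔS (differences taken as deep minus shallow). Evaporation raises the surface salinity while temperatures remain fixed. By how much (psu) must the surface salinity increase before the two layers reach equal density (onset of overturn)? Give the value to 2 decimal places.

0.72 psu

Neutral buoyancy requires −α(T_deep − T_surf) + β(S_deep − S_surf′) = 0.
S_surf′ = S_deep − (α/β)·ΔT = 38.79 − (1 × 10⁻⁴/7.6 × 10⁻⁴)·(+3.2) = 38.3689 psu.
Increase required: 38.3689 − 37.65 = 0.7189 psu.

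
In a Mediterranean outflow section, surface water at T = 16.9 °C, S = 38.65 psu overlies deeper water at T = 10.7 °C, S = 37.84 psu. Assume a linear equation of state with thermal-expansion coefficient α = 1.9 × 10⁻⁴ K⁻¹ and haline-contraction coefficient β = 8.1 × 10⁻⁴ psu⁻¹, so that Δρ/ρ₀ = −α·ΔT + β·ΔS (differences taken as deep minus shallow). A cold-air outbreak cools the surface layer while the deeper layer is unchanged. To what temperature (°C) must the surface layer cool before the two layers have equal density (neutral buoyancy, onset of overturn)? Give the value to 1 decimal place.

14.2 °C

Neutral buoyancy requires Δρ = 0, i.e. −α(T_deep − T_surf′) + β(S_deep − S_surf) = 0.
T_surf′ = T_deep − (β/α)·ΔS = 10.7 − (8.1 × 10⁻⁴/1.9 × 10⁻⁴)·(-0.81) = 14.153 °C.
Cooling required: 16.9 − (14.153) = 2.747 °C.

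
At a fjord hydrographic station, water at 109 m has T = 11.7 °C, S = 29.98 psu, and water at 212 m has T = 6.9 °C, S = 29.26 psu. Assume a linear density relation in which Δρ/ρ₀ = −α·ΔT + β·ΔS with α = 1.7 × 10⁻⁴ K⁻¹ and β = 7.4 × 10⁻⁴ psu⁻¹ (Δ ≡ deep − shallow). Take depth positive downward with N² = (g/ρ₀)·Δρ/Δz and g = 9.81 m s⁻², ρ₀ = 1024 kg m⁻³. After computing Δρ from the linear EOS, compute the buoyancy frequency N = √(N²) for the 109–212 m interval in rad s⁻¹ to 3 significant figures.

ΔT = -4.8 K, ΔS = -0.72 psu (deep − shallow).
Δρ/ρ₀ = −αΔT + βΔS = 8.16 × 10⁻⁴ − 5.328 × 10⁻⁴ = 2.832 × 10⁻⁴, so Δρ ≈ 0.2900 kg m⁻³.
N² = (g/ρ₀)·Δρ/Δz = g·(Δρ/ρ₀)/Δz = 9.81 × 2.832 × 10⁻⁴ / 103 = 2.6973 × 10⁻⁵ s⁻².
N = √(2.6973 × 10⁻⁵) = 5.1936 × 10⁻³ rad s⁻¹ ≈ 5.19 × 10⁻³ rad s⁻¹.

5.19 × 10⁻³ rad s⁻¹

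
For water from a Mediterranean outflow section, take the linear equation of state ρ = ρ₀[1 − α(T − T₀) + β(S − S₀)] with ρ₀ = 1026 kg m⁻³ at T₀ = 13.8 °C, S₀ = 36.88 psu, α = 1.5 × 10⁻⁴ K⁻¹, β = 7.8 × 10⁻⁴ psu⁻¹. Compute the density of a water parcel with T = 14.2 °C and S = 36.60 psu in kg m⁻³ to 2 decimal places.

T − T₀ = +0.4 K, S − S₀ = -0.28 psu.
Bracket = 1 − α·(+0.4) + β·(-0.28) = 1 + (-2.784 × 10⁻⁴) = 0.9997216.
ρ = 1026 × 0.9997216 = 1025.71 kg m⁻³.

1025.71 kg m⁻³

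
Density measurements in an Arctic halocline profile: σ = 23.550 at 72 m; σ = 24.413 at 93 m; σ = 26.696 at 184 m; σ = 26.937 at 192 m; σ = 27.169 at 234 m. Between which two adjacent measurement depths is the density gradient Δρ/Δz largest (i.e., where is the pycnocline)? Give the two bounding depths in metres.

72–93 m

Compute the density gradient over each adjacent pair:
  72–93 m: Δρ/Δz = 0.863/21 = 0.041 kg m⁻⁴
  93–184 m: Δρ/Δz = 2.283/91 = 0.025 kg m⁻⁴
  184–192 m: Δρ/Δz = 0.241/8 = 0.030 kg m⁻⁴
  192–234 m: Δρ/Δz = 0.232/42 = 5.5 × 10⁻³ kg m⁻⁴
The largest gradient is in the 72–93 m interval — the pycnocline.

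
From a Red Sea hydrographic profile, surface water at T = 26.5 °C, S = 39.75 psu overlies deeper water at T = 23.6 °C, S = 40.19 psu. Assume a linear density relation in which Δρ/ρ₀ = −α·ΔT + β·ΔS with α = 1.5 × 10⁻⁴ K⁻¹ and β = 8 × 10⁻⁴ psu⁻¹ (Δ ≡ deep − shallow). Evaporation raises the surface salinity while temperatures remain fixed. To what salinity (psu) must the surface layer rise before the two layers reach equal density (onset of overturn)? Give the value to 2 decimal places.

Neutral buoyancy requires −α(T_deep − T_surf) + β(S_deep − S_surf′) = 0.
S_surf′ = S_deep − (α/β)·ΔT = 40.19 − (1.5 × 10⁻⁴/8 × 10⁻⁴)·(-2.9) = 40.7338 psu.
Increase required: 40.7338 − 39.75 = 0.9838 psu.

40.73 psu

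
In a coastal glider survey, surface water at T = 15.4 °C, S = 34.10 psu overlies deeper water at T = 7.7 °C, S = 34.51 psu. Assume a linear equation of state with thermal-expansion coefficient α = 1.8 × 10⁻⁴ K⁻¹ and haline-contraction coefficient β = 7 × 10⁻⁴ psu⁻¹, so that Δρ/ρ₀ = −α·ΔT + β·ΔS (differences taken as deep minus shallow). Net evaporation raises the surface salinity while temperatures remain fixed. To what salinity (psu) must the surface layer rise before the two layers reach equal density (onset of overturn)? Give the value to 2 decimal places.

36.49 psu

Neutral buoyancy requires −α(T_deep − T_surf) + β(S_deep − S_surf′) = 0.
S_surf′ = S_deep − (α/β)·ΔT = 34.51 − (1.8 × 10⁻⁴/7 × 10⁻⁴)·(-7.7) = 36.4900 psu.
Increase required: 36.4900 − 34.10 = 2.3900 psu.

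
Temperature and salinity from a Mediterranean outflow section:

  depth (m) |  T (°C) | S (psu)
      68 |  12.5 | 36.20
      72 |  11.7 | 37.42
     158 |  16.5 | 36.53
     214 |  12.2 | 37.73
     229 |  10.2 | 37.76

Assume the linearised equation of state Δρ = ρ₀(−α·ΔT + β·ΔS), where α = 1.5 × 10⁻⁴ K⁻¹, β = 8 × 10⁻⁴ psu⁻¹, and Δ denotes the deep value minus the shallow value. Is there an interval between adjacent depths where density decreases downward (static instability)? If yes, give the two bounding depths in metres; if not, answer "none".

72–158 m

Evaluate Δρ/ρ₀ = −αΔT + βΔS across each adjacent pair:
  68–72 m: −αΔT+βΔS = −(1.5 × 10⁻⁴)(-0.8)+(8 × 10⁻⁴)(+1.22) = 1.1 × 10⁻³ → stable
  72–158 m: −αΔT+βΔS = −(1.5 × 10⁻⁴)(+4.8)+(8 × 10⁻⁴)(-0.89) = -1.4 × 10⁻³ → UNSTABLE
  158–214 m: −αΔT+βΔS = −(1.5 × 10⁻⁴)(-4.3)+(8 × 10⁻⁴)(+1.20) = 1.6 × 10⁻³ → stable
  214–229 m: −αΔT+βΔS = −(1.5 × 10⁻⁴)(-2.0)+(8 × 10⁻⁴)(+0.03) = 3.2 × 10⁻⁴ → stable
The 72–158 m interval has Δρ < 0: lighter water underlies denser water.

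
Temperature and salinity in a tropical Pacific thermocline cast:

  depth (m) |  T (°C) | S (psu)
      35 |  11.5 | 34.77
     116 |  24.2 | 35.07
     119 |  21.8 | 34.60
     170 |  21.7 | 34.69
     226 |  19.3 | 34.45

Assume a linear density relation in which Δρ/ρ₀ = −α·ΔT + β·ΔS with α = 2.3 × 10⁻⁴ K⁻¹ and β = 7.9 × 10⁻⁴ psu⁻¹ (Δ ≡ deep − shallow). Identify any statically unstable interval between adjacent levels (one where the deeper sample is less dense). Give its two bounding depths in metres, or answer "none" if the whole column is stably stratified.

35–116 m

Evaluate Δρ/ρ₀ = −αΔT + βΔS across each adjacent pair:
  35–116 m: −αΔT+βΔS = −(2.3 × 10⁻⁴)(+12.7)+(7.9 × 10⁻⁴)(+0.30) = -2.7 × 10⁻³ → UNSTABLE
  116–119 m: −αΔT+βΔS = −(2.3 × 10⁻⁴)(-2.4)+(7.9 × 10⁻⁴)(-0.47) = 1.8 × 10⁻⁴ → stable
  119–170 m: −αΔT+βΔS = −(2.3 × 10⁻⁴)(-0.1)+(7.9 × 10⁻⁴)(+0.09) = 9.4 × 10⁻⁵ → stable
  170–226 m: −αΔT+βΔS = −(2.3 × 10⁻⁴)(-2.4)+(7.9 × 10⁻⁴)(-0.24) = 3.6 × 10⁻⁴ → stable
The 35–116 m interval has Δρ < 0: lighter water underlies denser water.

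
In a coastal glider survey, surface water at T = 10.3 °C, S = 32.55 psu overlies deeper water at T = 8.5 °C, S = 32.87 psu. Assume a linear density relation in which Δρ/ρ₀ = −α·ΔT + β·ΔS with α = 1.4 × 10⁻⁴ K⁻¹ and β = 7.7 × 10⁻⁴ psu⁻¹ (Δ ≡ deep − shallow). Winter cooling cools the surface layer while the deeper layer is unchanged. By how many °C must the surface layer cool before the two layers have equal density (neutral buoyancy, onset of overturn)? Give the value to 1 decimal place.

Neutral buoyancy requires Δρ = 0, i.e. −α(T_deep − T_surf′) + β(S_deep − S_surf) = 0.
T_surf′ = T_deep − (β/α)·ΔS = 8.5 − (7.7 × 10⁻⁴/1.4 × 10⁻⁴)·(+0.32) = 6.740 °C.
Cooling required: 10.3 − (6.740) = 3.560 °C.

3.6 °C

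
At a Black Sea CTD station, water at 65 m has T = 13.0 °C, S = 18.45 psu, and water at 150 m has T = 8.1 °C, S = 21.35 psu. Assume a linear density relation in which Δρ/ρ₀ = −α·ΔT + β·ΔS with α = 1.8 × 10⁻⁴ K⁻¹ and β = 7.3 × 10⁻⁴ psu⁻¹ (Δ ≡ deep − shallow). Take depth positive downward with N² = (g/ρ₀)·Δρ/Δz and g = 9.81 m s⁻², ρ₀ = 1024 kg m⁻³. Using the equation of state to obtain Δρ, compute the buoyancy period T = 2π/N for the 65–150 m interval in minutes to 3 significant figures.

ΔT = -4.9 K, ΔS = +2.90 psu (deep − shallow).
Δρ/ρ₀ = −αΔT + βΔS = 8.82 × 10⁻⁴ + 2.117 × 10⁻³ = 2.999 × 10⁻³, so Δρ ≈ 3.071 kg m⁻³.
N² = (g/ρ₀)·Δρ/Δz = g·(Δρ/ρ₀)/Δz = 9.81 × 2.999 × 10⁻³ / 85 = 3.4612 × 10⁻⁴ s⁻².
N = √(3.4612 × 10⁻⁴) = 0.018604 rad s⁻¹ → T = 2π/N = 337.73 s = 5.6288 min ≈ 5.63 min.

5.63 min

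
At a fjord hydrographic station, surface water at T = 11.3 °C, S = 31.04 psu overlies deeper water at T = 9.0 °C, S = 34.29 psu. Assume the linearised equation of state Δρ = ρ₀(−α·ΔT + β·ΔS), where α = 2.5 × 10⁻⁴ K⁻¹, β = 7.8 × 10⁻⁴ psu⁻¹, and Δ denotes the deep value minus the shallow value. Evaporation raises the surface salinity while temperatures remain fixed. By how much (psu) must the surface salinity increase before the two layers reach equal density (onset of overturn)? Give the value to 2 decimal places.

Neutral buoyancy requires −α(T_deep − T_surf) + β(S_deep − S_surf′) = 0.
S_surf′ = S_deep − (α/β)·ΔT = 34.29 − (2.5 × 10⁻⁴/7.8 × 10⁻⁴)·(-2.3) = 35.0272 psu.
Increase required: 35.0272 − 31.04 = 3.9872 psu.

3.99 psu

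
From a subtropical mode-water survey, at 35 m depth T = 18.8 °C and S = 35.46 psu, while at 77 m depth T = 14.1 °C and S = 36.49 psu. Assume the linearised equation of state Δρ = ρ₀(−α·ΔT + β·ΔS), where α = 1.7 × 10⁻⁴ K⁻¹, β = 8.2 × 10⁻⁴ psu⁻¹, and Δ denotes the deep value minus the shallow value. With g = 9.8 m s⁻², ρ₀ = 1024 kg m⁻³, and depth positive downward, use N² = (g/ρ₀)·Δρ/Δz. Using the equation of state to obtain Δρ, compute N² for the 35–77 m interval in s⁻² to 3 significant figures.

ΔT = -4.7 K, ΔS = +1.03 psu (deep − shallow).
Δρ/ρ₀ = −αΔT + βΔS = 7.99 × 10⁻⁴ + 8.446 × 10⁻⁴ = 1.6436 × 10⁻³, so Δρ ≈ 1.683 kg m⁻³.
N² = (g/ρ₀)·Δρ/Δz = g·(Δρ/ρ₀)/Δz = 9.8 × 1.6436 × 10⁻³ / 42 = 3.8351 × 10⁻⁴ s⁻² ≈ 3.84 × 10⁻⁴ s⁻².

3.84 × 10⁻⁴ s⁻²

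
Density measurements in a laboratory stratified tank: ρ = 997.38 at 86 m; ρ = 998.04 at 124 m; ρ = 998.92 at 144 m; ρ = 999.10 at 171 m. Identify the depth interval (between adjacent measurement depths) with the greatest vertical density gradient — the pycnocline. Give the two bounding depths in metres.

Compute the density gradient over each adjacent pair:
  86–124 m: Δρ/Δz = 0.66/38 = 0.017 kg m⁻⁴
  124–144 m: Δρ/Δz = 0.88/20 = 0.044 kg m⁻⁴
  144–171 m: Δρ/Δz = 0.18/27 = 6.7 × 10⁻³ kg m⁻⁴
The largest gradient is in the 124–144 m interval — the pycnocline.

124–144 m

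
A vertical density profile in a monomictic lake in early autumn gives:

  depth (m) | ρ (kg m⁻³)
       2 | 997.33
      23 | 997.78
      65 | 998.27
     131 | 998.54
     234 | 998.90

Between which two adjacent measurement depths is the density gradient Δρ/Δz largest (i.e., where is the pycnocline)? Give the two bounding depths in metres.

Compute the density gradient over each adjacent pair:
  2–23 m: Δρ/Δz = 0.45/21 = 0.021 kg m⁻⁴
  23–65 m: Δρ/Δz = 0.49/42 = 0.012 kg m⁻⁴
  65–131 m: Δρ/Δz = 0.27/66 = 4.1 × 10⁻³ kg m⁻⁴
  131–234 m: Δρ/Δz = 0.36/103 = 3.5 × 10⁻³ kg m⁻⁴
The largest gradient is in the 2–23 m interval — the pycnocline.

2–23 m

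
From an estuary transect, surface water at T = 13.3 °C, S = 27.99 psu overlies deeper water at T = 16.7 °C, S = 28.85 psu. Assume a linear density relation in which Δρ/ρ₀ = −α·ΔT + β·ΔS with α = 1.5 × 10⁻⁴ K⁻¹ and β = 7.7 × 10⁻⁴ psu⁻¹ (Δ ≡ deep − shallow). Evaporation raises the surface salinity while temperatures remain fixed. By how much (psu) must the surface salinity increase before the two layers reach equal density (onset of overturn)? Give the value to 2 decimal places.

Neutral buoyancy requires −α(T_deep − T_surf) + β(S_deep − S_surf′) = 0.
S_surf′ = S_deep − (α/β)·ΔT = 28.85 − (1.5 × 10⁻⁴/7.7 × 10⁻⁴)·(+3.4) = 28.1877 psu.
Increase required: 28.1877 − 27.99 = 0.1977 psu.

0.20 psu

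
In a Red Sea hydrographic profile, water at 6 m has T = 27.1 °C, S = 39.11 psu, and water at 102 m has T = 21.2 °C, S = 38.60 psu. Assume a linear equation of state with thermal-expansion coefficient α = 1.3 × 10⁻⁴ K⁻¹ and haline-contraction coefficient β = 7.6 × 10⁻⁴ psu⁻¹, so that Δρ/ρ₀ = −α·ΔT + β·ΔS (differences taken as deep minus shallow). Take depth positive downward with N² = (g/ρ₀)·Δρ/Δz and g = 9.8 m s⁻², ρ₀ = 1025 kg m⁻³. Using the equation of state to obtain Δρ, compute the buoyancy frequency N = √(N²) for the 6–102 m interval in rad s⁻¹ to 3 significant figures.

6.22 × 10⁻³ rad s⁻¹

ΔT = -5.9 K, ΔS = -0.51 psu (deep − shallow).
Δρ/ρ₀ = −αΔT + βΔS = 7.67 × 10⁻⁴ − 3.876 × 10⁻⁴ = 3.794 × 10⁻⁴, so Δρ ≈ 0.3889 kg m⁻³.
N² = (g/ρ₀)·Δρ/Δz = g·(Δρ/ρ₀)/Δz = 9.8 × 3.794 × 10⁻⁴ / 96 = 3.8730 × 10⁻⁵ s⁻².
N = √(3.8730 × 10⁻⁵) = 6.2233 × 10⁻³ rad s⁻¹ ≈ 6.22 × 10⁻³ rad s⁻¹.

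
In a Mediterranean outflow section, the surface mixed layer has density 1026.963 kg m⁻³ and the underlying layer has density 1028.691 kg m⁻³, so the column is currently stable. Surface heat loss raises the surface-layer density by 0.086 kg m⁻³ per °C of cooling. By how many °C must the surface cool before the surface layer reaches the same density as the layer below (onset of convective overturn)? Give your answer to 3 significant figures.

20.1 °C

Density deficit of the surface layer: 1028.691 − 1026.963 = 1.728 kg m⁻³.
Required change = 1.728 / 0.086 = 20.1 °C.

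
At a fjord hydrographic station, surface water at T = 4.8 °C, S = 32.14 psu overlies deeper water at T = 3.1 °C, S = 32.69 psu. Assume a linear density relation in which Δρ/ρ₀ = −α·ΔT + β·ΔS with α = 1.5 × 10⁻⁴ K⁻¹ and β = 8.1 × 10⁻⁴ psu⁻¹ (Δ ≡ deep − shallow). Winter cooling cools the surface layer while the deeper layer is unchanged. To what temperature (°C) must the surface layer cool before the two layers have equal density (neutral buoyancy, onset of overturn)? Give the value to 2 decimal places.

0.13 °C

Neutral buoyancy requires Δρ = 0, i.e. −α(T_deep − T_surf′) + β(S_deep − S_surf) = 0.
T_surf′ = T_deep − (β/α)·ΔS = 3.1 − (8.1 × 10⁻⁴/1.5 × 10⁻⁴)·(+0.55) = 0.1300 °C.
Cooling required: 4.8 − (0.1300) = 4.6700 °C.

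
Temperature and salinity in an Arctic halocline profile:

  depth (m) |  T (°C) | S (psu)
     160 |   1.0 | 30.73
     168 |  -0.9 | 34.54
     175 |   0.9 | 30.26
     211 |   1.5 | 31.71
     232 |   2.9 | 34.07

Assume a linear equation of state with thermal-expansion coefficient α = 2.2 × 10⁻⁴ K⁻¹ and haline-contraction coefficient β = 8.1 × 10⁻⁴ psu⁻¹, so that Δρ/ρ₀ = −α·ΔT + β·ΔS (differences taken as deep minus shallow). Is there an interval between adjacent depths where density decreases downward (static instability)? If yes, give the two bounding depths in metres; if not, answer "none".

Evaluate Δρ/ρ₀ = −αΔT + βΔS across each adjacent pair:
  160–168 m: −αΔT+βΔS = −(2.2 × 10⁻⁴)(-1.9)+(8.1 × 10⁻⁴)(+3.81) = 3.5 × 10⁻³ → stable
  168–175 m: −αΔT+βΔS = −(2.2 × 10⁻⁴)(+1.8)+(8.1 × 10⁻⁴)(-4.28) = -3.9 × 10⁻³ → UNSTABLE
  175–211 m: −αΔT+βΔS = −(2.2 × 10⁻⁴)(+0.6)+(8.1 × 10⁻⁴)(+1.45) = 1.0 × 10⁻³ → stable
  211–232 m: −αΔT+βΔS = −(2.2 × 10⁻⁴)(+1.4)+(8.1 × 10⁻⁴)(+2.36) = 1.6 × 10⁻³ → stable
The 168–175 m interval has Δρ < 0: lighter water underlies denser water.

168–175 m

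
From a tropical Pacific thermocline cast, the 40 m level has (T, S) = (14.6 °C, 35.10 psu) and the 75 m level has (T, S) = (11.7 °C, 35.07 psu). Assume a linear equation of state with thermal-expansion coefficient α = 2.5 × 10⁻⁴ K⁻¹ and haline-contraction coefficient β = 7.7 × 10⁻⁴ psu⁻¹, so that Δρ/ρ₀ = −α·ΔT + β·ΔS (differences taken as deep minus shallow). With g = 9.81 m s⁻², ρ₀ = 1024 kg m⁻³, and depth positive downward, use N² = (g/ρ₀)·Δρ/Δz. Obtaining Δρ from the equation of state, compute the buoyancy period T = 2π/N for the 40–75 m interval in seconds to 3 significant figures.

448 s

ΔT = -2.9 K, ΔS = -0.03 psu (deep − shallow).
Δρ/ρ₀ = −αΔT + βΔS = 7.25 × 10⁻⁴ − 2.31 × 10⁻⁵ = 7.019 × 10⁻⁴, so Δρ ≈ 0.7187 kg m⁻³.
N² = (g/ρ₀)·Δρ/Δz = g·(Δρ/ρ₀)/Δz = 9.81 × 7.019 × 10⁻⁴ / 35 = 1.9673 × 10⁻⁴ s⁻².
N = √(1.9673 × 10⁻⁴) = 0.014026 rad s⁻¹ → T = 2π/N = 447.97 s ≈ 448 s.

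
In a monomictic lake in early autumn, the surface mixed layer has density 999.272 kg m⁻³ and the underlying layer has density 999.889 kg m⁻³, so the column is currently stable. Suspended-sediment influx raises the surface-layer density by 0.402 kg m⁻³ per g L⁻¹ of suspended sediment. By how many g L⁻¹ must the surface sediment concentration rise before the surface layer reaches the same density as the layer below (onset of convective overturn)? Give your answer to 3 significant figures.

Density deficit of the surface layer: 999.889 − 999.272 = 0.617 kg m⁻³.
Required change = 0.617 / 0.402 = 1.53 g L⁻¹.

1.53 g L⁻¹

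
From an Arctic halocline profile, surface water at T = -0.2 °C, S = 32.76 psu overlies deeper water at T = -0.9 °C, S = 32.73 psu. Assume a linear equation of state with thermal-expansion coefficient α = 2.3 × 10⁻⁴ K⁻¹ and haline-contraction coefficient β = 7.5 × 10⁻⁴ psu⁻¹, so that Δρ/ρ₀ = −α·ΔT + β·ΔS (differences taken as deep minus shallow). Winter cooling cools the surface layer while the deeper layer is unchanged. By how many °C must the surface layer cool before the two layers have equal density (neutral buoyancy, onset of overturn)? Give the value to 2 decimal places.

0.60 °C

Neutral buoyancy requires Δρ = 0, i.e. −α(T_deep − T_surf′) + β(S_deep − S_surf) = 0.
T_surf′ = T_deep − (β/α)·ΔS = -0.9 − (7.5 × 10⁻⁴/2.3 × 10⁻⁴)·(-0.03) = -0.8022 °C.
Cooling required: -0.2 − (-0.8022) = 0.6022 °C.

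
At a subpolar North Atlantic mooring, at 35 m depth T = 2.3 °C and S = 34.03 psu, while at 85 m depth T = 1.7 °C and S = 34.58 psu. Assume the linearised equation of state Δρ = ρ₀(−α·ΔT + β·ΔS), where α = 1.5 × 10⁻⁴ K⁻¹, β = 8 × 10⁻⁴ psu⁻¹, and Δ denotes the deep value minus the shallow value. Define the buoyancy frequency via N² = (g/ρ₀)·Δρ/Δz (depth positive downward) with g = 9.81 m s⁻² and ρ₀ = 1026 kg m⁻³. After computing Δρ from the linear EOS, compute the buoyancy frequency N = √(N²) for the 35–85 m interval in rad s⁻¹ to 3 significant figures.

ΔT = -0.6 K, ΔS = +0.55 psu (deep − shallow).
Δρ/ρ₀ = −αΔT + βΔS = 9.00 × 10⁻⁵ + 4.40 × 10⁻⁴ = 5.30 × 10⁻⁴, so Δρ ≈ 0.5438 kg m⁻³.
N² = (g/ρ₀)·Δρ/Δz = g·(Δρ/ρ₀)/Δz = 9.81 × 5.30 × 10⁻⁴ / 50 = 1.0399 × 10⁻⁴ s⁻².
N = √(1.0399 × 10⁻⁴) = 0.010198 rad s⁻¹ ≈ 0.0102 rad s⁻¹.

0.0102 rad s⁻¹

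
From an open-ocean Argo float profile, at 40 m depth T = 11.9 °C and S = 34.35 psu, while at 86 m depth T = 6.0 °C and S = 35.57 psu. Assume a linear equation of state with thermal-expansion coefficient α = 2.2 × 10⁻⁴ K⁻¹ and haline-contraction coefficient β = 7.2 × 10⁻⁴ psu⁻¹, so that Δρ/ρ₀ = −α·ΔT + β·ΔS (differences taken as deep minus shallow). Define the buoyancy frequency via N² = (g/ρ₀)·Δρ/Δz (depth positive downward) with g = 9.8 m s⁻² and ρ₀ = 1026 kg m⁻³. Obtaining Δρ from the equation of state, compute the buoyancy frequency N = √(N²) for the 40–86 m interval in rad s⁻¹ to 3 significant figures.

0.0215 rad s⁻¹

ΔT = -5.9 K, ΔS = +1.22 psu (deep − shallow).
Δρ/ρ₀ = −αΔT + βΔS = 1.298 × 10⁻³ + 8.784 × 10⁻⁴ = 2.1764 × 10⁻³, so Δρ ≈ 2.233 kg m⁻³.
N² = (g/ρ₀)·Δρ/Δz = g·(Δρ/ρ₀)/Δz = 9.8 × 2.1764 × 10⁻³ / 46 = 4.6367 × 10⁻⁴ s⁻².
N = √(4.6367 × 10⁻⁴) = 0.021533 rad s⁻¹ ≈ 0.0215 rad s⁻¹.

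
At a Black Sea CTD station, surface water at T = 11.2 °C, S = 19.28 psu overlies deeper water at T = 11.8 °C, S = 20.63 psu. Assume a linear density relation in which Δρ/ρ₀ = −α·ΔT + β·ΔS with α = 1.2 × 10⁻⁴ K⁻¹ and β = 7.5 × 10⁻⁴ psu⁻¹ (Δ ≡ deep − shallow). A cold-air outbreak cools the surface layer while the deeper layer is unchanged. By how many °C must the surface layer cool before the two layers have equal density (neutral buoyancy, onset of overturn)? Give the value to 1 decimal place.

7.8 °C

Neutral buoyancy requires Δρ = 0, i.e. −α(T_deep − T_surf′) + β(S_deep − S_surf) = 0.
T_surf′ = T_deep − (β/α)·ΔS = 11.8 − (7.5 × 10⁻⁴/1.2 × 10⁻⁴)·(+1.35) = 3.363 °C.
Cooling required: 11.2 − (3.363) = 7.837 °C.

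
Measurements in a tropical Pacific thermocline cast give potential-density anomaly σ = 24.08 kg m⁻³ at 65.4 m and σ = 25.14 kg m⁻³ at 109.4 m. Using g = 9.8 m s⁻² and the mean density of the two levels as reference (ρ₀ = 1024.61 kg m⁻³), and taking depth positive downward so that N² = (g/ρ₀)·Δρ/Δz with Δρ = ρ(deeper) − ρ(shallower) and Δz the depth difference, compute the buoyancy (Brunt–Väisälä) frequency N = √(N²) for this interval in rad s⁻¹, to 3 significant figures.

Δρ = 1025.14 − 1024.08 = 1.06 kg m⁻³ over Δz = 109.4 − 65.4 = 44 m.
N² = (9.8/1024.61) × (1.06/44) = 2.3042 × 10⁻⁴ s⁻².
N = √(2.3042 × 10⁻⁴) = 0.015180 rad s⁻¹ ≈ 0.0152 rad s⁻¹.
N² > 0, so the interval is statically stable.

0.0152 rad s⁻¹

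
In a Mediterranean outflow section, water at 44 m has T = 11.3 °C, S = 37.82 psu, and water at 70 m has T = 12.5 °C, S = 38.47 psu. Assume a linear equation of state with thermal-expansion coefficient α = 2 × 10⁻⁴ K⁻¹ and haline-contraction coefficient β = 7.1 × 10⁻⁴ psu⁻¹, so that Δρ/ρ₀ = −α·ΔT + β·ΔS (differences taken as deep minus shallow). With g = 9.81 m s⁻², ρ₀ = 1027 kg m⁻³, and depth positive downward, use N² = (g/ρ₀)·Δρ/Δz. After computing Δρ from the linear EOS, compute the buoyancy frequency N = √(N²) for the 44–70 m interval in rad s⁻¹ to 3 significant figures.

9.14 × 10⁻³ rad s⁻¹

ΔT = +1.2 K, ΔS = +0.65 psu (deep − shallow).
Δρ/ρ₀ = −αΔT + βΔS = -2.40 × 10⁻⁴ + 4.615 × 10⁻⁴ = 2.215 × 10⁻⁴, so Δρ ≈ 0.2275 kg m⁻³.
N² = (g/ρ₀)·Δρ/Δz = g·(Δρ/ρ₀)/Δz = 9.81 × 2.215 × 10⁻⁴ / 26 = 8.3574 × 10⁻⁵ s⁻².
N = √(8.3574 × 10⁻⁵) = 9.1419 × 10⁻³ rad s⁻¹ ≈ 9.14 × 10⁻³ rad s⁻¹.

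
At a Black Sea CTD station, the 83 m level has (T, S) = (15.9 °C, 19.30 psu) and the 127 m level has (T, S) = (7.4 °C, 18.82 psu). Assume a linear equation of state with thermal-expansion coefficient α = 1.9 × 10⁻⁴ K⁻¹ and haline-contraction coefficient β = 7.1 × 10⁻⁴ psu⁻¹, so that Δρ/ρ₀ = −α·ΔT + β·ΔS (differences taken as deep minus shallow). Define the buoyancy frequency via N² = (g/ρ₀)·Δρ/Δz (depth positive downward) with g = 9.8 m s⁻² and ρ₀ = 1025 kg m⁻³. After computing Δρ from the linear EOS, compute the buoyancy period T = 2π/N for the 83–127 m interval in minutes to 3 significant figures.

6.22 min

ΔT = -8.5 K, ΔS = -0.48 psu (deep − shallow).
Δρ/ρ₀ = −αΔT + βΔS = 1.615 × 10⁻³ − 3.408 × 10⁻⁴ = 1.2742 × 10⁻³, so Δρ ≈ 1.306 kg m⁻³.
N² = (g/ρ₀)·Δρ/Δz = g·(Δρ/ρ₀)/Δz = 9.8 × 1.2742 × 10⁻³ / 44 = 2.8380 × 10⁻⁴ s⁻².
N = √(2.8380 × 10⁻⁴) = 0.016846 rad s⁻¹ → T = 2π/N = 372.98 s = 6.2163 min ≈ 6.22 min.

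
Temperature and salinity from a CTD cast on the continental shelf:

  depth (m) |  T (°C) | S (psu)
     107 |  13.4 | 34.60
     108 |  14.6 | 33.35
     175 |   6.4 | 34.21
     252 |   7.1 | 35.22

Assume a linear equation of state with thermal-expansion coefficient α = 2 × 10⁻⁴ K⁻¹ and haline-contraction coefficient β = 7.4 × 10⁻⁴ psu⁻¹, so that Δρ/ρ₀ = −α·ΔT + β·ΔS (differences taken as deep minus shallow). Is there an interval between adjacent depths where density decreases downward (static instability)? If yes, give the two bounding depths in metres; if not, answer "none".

Evaluate Δρ/ρ₀ = −αΔT + βΔS across each adjacent pair:
  107–108 m: −αΔT+βΔS = −(2 × 10⁻⁴)(+1.2)+(7.4 × 10⁻⁴)(-1.25) = -1.2 × 10⁻³ → UNSTABLE
  108–175 m: −αΔT+βΔS = −(2 × 10⁻⁴)(-8.2)+(7.4 × 10⁻⁴)(+0.86) = 2.3 × 10⁻³ → stable
  175–252 m: −αΔT+βΔS = −(2 × 10⁻⁴)(+0.7)+(7.4 × 10⁻⁴)(+1.01) = 6.1 × 10⁻⁴ → stable
The 107–108 m interval has Δρ < 0: lighter water underlies denser water.

107–108 m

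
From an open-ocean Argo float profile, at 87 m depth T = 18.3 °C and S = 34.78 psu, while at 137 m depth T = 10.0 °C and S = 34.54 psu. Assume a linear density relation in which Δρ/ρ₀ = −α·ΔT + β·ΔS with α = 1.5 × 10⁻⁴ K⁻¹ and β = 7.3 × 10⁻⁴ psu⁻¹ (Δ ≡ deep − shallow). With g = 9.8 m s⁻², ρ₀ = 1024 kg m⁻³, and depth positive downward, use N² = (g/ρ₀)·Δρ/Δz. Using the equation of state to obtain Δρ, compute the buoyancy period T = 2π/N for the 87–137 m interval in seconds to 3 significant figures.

ΔT = -8.3 K, ΔS = -0.24 psu (deep − shallow).
Δρ/ρ₀ = −αΔT + βΔS = 1.245 × 10⁻³ − 1.752 × 10⁻⁴ = 1.0698 × 10⁻³, so Δρ ≈ 1.095 kg m⁻³.
N² = (g/ρ₀)·Δρ/Δz = g·(Δρ/ρ₀)/Δz = 9.8 × 1.0698 × 10⁻³ / 50 = 2.0968 × 10⁻⁴ s⁻².
N = √(2.0968 × 10⁻⁴) = 0.014480 rad s⁻¹ → T = 2π/N = 433.92 s ≈ 434 s.

434 s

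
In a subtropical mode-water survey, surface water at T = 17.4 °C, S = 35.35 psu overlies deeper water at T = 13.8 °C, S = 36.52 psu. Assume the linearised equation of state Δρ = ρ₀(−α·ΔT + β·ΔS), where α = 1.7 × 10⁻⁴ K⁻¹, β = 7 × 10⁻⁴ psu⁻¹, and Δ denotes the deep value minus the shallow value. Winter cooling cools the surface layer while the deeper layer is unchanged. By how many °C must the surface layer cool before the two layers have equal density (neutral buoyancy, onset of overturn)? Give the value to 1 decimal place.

Neutral buoyancy requires Δρ = 0, i.e. −α(T_deep − T_surf′) + β(S_deep − S_surf) = 0.
T_surf′ = T_deep − (β/α)·ΔS = 13.8 − (7 × 10⁻⁴/1.7 × 10⁻⁴)·(+1.17) = 8.982 °C.
Cooling required: 17.4 − (8.982) = 8.418 °C.

8.4 °C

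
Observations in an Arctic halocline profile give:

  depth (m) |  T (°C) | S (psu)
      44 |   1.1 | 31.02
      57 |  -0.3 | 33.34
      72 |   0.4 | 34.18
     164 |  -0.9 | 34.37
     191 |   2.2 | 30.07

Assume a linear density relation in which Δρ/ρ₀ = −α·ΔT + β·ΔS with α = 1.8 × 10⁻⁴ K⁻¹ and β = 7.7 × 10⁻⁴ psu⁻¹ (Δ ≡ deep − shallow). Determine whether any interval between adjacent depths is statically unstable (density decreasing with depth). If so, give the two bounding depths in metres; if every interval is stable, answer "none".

164–191 m

Evaluate Δρ/ρ₀ = −αΔT + βΔS across each adjacent pair:
  44–57 m: −αΔT+βΔS = −(1.8 × 10⁻⁴)(-1.4)+(7.7 × 10⁻⁴)(+2.32) = 2.0 × 10⁻³ → stable
  57–72 m: −αΔT+βΔS = −(1.8 × 10⁻⁴)(+0.7)+(7.7 × 10⁻⁴)(+0.84) = 5.2 × 10⁻⁴ → stable
  72–164 m: −αΔT+βΔS = −(1.8 × 10⁻⁴)(-1.3)+(7.7 × 10⁻⁴)(+0.19) = 3.8 × 10⁻⁴ → stable
  164–191 m: −αΔT+βΔS = −(1.8 × 10⁻⁴)(+3.1)+(7.7 × 10⁻⁴)(-4.30) = -3.9 × 10⁻³ → UNSTABLE
The 164–191 m interval has Δρ < 0: lighter water underlies denser water.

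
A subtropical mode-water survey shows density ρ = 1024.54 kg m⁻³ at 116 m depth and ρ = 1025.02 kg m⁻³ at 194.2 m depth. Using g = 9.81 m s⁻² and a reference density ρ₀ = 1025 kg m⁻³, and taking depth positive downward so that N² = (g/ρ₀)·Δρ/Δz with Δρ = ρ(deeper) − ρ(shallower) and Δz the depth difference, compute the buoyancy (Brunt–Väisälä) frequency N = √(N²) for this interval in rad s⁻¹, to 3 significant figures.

7.66 × 10⁻³ rad s⁻¹

Δρ = 1025.02 − 1024.54 = 0.48 kg m⁻³ over Δz = 194.2 − 116 = 78.2 m.
N² = (9.81/1025) × (0.48/78.2) = 5.8746 × 10⁻⁵ s⁻².
N = √(5.8746 × 10⁻⁵) = 7.6646 × 10⁻³ rad s⁻¹ ≈ 7.66 × 10⁻³ rad s⁻¹.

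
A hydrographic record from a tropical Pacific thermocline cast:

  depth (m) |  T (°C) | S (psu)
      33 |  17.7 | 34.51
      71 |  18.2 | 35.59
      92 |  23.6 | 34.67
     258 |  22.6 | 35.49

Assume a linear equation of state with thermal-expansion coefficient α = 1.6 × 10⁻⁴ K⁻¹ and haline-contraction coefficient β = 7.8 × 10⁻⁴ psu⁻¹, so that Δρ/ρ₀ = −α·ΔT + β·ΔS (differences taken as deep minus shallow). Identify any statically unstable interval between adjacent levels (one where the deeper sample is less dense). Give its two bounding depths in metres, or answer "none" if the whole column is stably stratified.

71–92 m

Evaluate Δρ/ρ₀ = −αΔT + βΔS across each adjacent pair:
  33–71 m: −αΔT+βΔS = −(1.6 × 10⁻⁴)(+0.5)+(7.8 × 10⁻⁴)(+1.08) = 7.6 × 10⁻⁴ → stable
  71–92 m: −αΔT+βΔS = −(1.6 × 10⁻⁴)(+5.4)+(7.8 × 10⁻⁴)(-0.92) = -1.6 × 10⁻³ → UNSTABLE
  92–258 m: −αΔT+βΔS = −(1.6 × 10⁻⁴)(-1.0)+(7.8 × 10⁻⁴)(+0.82) = 8.0 × 10⁻⁴ → stable
The 71–92 m interval has Δρ < 0: lighter water underlies denser water.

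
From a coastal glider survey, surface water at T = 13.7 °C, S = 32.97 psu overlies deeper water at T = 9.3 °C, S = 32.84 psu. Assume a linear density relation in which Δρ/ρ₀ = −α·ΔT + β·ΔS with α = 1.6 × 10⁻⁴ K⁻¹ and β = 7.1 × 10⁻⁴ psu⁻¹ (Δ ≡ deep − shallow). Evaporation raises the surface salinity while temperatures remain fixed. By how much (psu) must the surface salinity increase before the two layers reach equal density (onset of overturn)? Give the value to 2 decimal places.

0.86 psu

Neutral buoyancy requires −α(T_deep − T_surf) + β(S_deep − S_surf′) = 0.
S_surf′ = S_deep − (α/β)·ΔT = 32.84 − (1.6 × 10⁻⁴/7.1 × 10⁻⁴)·(-4.4) = 33.8315 psu.
Increase required: 33.8315 − 32.97 = 0.8615 psu.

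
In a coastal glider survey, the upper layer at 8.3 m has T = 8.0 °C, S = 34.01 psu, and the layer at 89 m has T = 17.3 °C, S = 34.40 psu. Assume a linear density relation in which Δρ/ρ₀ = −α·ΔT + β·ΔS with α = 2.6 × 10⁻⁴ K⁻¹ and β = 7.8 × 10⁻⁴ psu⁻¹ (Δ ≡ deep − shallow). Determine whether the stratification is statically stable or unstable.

ΔT = 17.3 − 8.0 = +9.3 K and ΔS = 34.40 − 34.01 = +0.39 psu (deep − shallow).
−αΔT = -2.418 × 10⁻³; βΔS = 3.042 × 10⁻⁴; sum Δρ/ρ₀ = -2.1138 × 10⁻³.
Δρ/ρ₀ < 0, so Δρ < 0: deeper water is lighter → statically unstable; the column would overturn.

unstable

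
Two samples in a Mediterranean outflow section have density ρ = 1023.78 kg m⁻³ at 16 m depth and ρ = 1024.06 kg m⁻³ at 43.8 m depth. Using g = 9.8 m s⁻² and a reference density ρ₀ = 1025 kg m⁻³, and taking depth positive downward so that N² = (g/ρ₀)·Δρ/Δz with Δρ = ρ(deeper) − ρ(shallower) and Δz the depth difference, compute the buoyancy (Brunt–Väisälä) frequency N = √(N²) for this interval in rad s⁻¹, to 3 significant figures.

9.81 × 10⁻³ rad s⁻¹

Δρ = 1024.06 − 1023.78 = 0.28 kg m⁻³ over Δz = 43.8 − 16 = 27.8 m.
N² = (9.8/1025) × (0.28/27.8) = 9.6298 × 10⁻⁵ s⁻².
N = √(9.6298 × 10⁻⁵) = 9.8132 × 10⁻³ rad s⁻¹ ≈ 9.81 × 10⁻³ rad s⁻¹.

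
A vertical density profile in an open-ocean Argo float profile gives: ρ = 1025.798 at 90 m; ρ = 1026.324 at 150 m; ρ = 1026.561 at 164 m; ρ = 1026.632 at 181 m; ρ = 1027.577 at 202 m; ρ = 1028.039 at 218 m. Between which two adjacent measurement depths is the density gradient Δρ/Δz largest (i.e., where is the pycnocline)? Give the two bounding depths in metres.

Compute the density gradient over each adjacent pair:
  90–150 m: Δρ/Δz = 0.526/60 = 8.8 × 10⁻³ kg m⁻⁴
  150–164 m: Δρ/Δz = 0.237/14 = 0.017 kg m⁻⁴
  164–181 m: Δρ/Δz = 0.071/17 = 4.2 × 10⁻³ kg m⁻⁴
  181–202 m: Δρ/Δz = 0.945/21 = 0.045 kg m⁻⁴
  202–218 m: Δρ/Δz = 0.462/16 = 0.029 kg m⁻⁴
The largest gradient is in the 181–202 m interval — the pycnocline.

181–202 m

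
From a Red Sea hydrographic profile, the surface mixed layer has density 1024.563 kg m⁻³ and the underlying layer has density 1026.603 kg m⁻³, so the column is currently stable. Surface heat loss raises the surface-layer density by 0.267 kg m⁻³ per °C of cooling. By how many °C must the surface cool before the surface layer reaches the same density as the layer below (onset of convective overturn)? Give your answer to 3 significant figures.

7.64 °C

Density deficit of the surface layer: 1026.603 − 1024.563 = 2.04 kg m⁻³.
Required change = 2.04 / 0.267 = 7.64 °C.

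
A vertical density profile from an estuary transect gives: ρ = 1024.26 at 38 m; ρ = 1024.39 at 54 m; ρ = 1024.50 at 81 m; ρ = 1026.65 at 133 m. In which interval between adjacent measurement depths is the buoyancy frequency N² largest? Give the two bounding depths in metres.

81–133 m

Compute the density gradient over each adjacent pair:
  38–54 m: Δρ/Δz = 0.13/16 = 8.1 × 10⁻³ kg m⁻⁴
  54–81 m: Δρ/Δz = 0.11/27 = 4.1 × 10⁻³ kg m⁻⁴
  81–133 m: Δρ/Δz = 2.15/52 = 0.041 kg m⁻⁴
The largest gradient is in the 81–133 m interval — the pycnocline.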